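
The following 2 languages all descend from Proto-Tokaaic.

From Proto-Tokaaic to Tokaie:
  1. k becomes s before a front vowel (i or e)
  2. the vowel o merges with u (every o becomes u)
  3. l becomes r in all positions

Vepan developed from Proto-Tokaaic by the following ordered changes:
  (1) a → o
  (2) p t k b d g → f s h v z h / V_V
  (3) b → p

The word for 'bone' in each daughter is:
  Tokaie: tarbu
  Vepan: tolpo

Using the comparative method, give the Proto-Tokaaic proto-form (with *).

Position 3: Tokaie has r, Vepan has l. Vepan preserves l here (none of its changes turn any other segment into l), so the proto-segment is *l.
Position 5: Tokaie has u, Vepan has o. Taking the neighbouring segments as reconstructed: Tokaie u could go back to *o or *u; Vepan o could go back to *a or *o — the one source consistent with every daughter is *o.
Position 4: Tokaie has b, Vepan has p. Tokaie preserves b here (none of its changes turn any other segment into b), so the proto-segment is *b.
This points to *talbo. Verify forward in each daughter:
Tokaie: *talbo > talbu > tarbu  (by vowel merger, unconditioned shift)
Vepan: *talbo
  talbo → tolbo   [vowel merger]
  tolbo (rule 2 does not apply)
  tolbo → tolpo   [unconditioned shift]
  giving Vepan tolpo.
Only *talbo yields all of Tokaie tarbu, Vepan tolpo.

*talbo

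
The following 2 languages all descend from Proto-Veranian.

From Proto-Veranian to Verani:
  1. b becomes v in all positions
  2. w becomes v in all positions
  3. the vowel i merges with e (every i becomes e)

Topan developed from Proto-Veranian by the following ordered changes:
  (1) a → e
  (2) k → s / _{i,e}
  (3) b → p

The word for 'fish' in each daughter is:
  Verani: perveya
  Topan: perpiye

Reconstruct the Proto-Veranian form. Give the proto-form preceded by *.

Position 5: Verani has e, Topan has i. Topan preserves i here (none of its changes turn any other segment into i), so the proto-segment is *i.
Position 7: Verani has a, Topan has e. Verani preserves a here (none of its changes turn any other segment into a), so the proto-segment is *a.
Position 4: Verani has v, Topan has p. Taking the neighbouring segments as reconstructed: Verani v could go back to *b or *v or *w; Topan p could go back to *p or *b — the one source consistent with every daughter is *b.
Verify the candidate proto-form against each daughter:
Verani: *perbiya > perviya > perveya  (by unconditioned shift, vowel merger)
Topan: *perbiya
  perbiya → perbiye   [vowel merger]
  perbiye (rule 2 does not apply)
  perbiye → perpiye   [unconditioned shift]
  giving Topan perpiye.
Only *perbiya yields all of Verani perveya, Topan perpiye.

*perbiya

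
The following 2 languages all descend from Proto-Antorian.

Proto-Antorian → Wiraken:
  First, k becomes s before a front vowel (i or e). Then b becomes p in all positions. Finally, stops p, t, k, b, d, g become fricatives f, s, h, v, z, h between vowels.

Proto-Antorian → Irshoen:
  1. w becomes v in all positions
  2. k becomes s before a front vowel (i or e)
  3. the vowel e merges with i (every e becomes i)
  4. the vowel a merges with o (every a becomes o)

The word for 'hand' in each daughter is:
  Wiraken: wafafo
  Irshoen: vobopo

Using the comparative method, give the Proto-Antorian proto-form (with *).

Position 2: Wiraken has a, Irshoen has o. Wiraken preserves a here (none of its changes turn any other segment into a), so the proto-segment is *a.
Position 3: Wiraken has f, Irshoen has b. Irshoen preserves b here (none of its changes turn any other segment into b), so the proto-segment is *b.
Position 4: Wiraken has a, Irshoen has o. Wiraken preserves a here (none of its changes turn any other segment into a), so the proto-segment is *a.
Continuing position by position gives *wabapo; check it forward:
Wiraken: *wabapo
  wabapo (rule 1 does not apply)
  wabapo → wapapo   [unconditioned shift]
  wapapo → wafafo   [intervocalic lenition]
  giving Wiraken wafafo.
Irshoen: start from *wabapo.
  rule 1 (unconditioned shift): wabapo → vabapo
  rule 2: no change — vabapo
  rule 3: no change — vabapo
  rule 4 (vowel merger): vabapo → vobopo
  ⇒ Irshoen vobopo
No other proto-form is consistent with every reflex, so the reconstruction is *wabapo.

*wabapo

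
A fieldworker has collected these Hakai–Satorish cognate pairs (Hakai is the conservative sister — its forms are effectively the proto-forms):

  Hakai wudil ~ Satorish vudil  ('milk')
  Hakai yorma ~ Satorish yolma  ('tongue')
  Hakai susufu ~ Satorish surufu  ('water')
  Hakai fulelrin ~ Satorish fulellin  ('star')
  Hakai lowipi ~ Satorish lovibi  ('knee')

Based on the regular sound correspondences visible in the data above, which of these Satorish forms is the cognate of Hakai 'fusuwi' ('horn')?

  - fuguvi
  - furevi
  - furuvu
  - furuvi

susufu ~ surufu — Hakai s corresponds to Satorish r between vowels (before a back vowel).
lowipi ~ lovibi — Hakai w corresponds to Satorish v between vowels (before a front vowel).
Applying these to Hakai 'fusuwi':
  fusuwi → furuwi   (s→r between vowels (before a back vowel))
  furuwi → furuvi   (w→v between vowels (before a front vowel))
So the Satorish cognate is 'furuvi'.

furuvi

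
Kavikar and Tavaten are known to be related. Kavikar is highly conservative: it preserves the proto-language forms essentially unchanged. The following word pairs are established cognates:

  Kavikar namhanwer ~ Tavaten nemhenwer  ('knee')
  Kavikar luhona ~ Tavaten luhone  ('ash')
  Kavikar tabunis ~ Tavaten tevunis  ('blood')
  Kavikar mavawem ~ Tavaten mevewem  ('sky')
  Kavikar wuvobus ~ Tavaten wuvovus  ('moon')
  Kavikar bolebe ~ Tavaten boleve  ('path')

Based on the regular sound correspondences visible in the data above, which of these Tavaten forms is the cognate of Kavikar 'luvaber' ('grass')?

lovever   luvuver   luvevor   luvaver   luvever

tabunis ~ tevunis — Kavikar a corresponds to Tavaten e after a consonant, before a labial obstruent.
bolebe ~ boleve — Kavikar b corresponds to Tavaten v between vowels (before a front vowel).
Applying these to Kavikar 'luvaber':
  luvaber → luveber   (a→e after a consonant, before a labial obstruent)
  luveber → luvever   (b→v between vowels (before a front vowel))
So the Tavaten cognate is 'luvever'.

luvever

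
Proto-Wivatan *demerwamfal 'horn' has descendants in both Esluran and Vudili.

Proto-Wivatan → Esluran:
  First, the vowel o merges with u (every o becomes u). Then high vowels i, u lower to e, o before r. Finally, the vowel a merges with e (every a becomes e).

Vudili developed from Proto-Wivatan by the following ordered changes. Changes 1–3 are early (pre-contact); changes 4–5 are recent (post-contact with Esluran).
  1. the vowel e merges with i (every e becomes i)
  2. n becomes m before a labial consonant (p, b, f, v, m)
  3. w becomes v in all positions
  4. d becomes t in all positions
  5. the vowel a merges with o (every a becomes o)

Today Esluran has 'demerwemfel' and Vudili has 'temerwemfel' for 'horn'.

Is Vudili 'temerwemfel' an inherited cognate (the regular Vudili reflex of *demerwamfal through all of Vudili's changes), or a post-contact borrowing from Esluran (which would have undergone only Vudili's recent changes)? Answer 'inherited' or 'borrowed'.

borrowed

If inherited, *demerwamfal would pass through all of Vudili's changes:
Vudili: start from *demerwamfal.
  rule 1 (vowel merger): demerwamfal → dimirwamfal
  rule 2: no change — dimirwamfal
  rule 3 (unconditioned shift): dimirwamfal → dimirvamfal
  rule 4 (unconditioned shift): dimirvamfal → timirvamfal
  rule 5 (vowel merger): timirvamfal → timirvomfol
  ⇒ Vudili timirvomfol
If borrowed from Esluran 'demerwemfel' after the early changes, it would undergo only the recent ones:
  rule 4 (unconditioned shift): demerwemfel → temerwemfel
  rule 5 (vowel merger): no change (temerwemfel)
  ⇒ as a loan: temerwemfel
Vudili 'temerwemfel' matches the loan outcome 'temerwemfel', not the inherited 'timirvomfol' — it skipped the early Vudili changes, so it was borrowed from Esluran.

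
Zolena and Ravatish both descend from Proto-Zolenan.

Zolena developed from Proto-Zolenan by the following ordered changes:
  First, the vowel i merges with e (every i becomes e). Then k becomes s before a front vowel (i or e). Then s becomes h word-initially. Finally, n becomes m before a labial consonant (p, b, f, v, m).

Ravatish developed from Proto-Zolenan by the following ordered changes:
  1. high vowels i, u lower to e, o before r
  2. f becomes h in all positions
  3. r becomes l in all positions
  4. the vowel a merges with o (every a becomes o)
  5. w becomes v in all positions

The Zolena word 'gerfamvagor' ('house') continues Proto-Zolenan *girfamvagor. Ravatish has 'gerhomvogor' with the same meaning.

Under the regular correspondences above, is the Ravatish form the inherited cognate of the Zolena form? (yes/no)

Derive the expected Ravatish reflex of *girfamvagor:
Ravatish: *girfamvagor
  girfamvagor → gerfamvagor   [pre-rhotic lowering]
  gerfamvagor → gerhamvagor   [unconditioned shift]
  gerhamvagor → gelhamvagol   [unconditioned shift]
  gelhamvagol → gelhomvogol   [vowel merger]
  gelhomvogol (rule 5 does not apply)
  giving Ravatish gelhomvogol.
The regular Ravatish reflex would be 'gelhomvogol', but the attested form is 'gerhomvogor'. The correspondence is irregular, so they are not cognates (the Ravatish form has a different source).

no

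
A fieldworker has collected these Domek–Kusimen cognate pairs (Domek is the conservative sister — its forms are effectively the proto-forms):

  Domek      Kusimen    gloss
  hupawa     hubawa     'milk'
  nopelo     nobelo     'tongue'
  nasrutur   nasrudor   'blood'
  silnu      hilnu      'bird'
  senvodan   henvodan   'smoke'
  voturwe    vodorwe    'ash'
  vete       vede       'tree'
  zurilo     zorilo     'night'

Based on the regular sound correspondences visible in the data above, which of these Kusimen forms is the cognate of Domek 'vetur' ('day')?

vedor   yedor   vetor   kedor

nasrutur ~ nasrudor, voturwe ~ vodorwe — Domek t corresponds to Kusimen d between vowels (before a back vowel).
nasrutur ~ nasrudor, voturwe ~ vodorwe — Domek u corresponds to Kusimen o after a consonant, before r.
Applying these to Domek 'vetur':
  vetur → vedur   (t→d between vowels (before a back vowel))
  vedur → vedor   (u→o after a consonant, before r)
So the Kusimen cognate is 'vedor'.

vedor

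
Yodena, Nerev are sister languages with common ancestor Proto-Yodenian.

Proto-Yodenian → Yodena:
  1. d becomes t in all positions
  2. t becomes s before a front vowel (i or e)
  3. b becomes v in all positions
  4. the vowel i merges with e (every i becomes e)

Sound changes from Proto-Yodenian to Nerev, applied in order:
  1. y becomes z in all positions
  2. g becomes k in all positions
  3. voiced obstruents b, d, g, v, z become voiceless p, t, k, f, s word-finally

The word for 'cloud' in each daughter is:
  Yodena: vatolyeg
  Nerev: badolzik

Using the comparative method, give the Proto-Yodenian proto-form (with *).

*badolyig

Position 1: Yodena has v, Nerev has b. Nerev preserves b here (none of its changes turn any other segment into b), so the proto-segment is *b.
Position 3: Yodena has t, Nerev has d. Nerev preserves d here (none of its changes turn any other segment into d), so the proto-segment is *d.
Verify the candidate proto-form against each daughter:
Yodena: *badolyig
  badolyig → batolyig   [unconditioned shift]
  batolyig (rule 2 does not apply)
  batolyig → vatolyig   [unconditioned shift]
  vatolyig → vatolyeg   [vowel merger]
  giving Yodena vatolyeg.
Nerev: *badolyig > badolzig > badolzik  (by unconditioned shift, unconditioned shift)
Only *badolyig yields all of Yodena vatolyeg, Nerev badolzik.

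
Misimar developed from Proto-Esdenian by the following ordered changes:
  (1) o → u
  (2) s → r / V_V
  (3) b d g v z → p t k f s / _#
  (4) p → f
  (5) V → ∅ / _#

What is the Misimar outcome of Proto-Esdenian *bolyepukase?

Misimar: *bolyepukase > bulyepukase > bulyepukare > bulyefukare > bulyefukar  (by vowel merger, rhotacism, unconditioned shift, apocope)

bulyefukar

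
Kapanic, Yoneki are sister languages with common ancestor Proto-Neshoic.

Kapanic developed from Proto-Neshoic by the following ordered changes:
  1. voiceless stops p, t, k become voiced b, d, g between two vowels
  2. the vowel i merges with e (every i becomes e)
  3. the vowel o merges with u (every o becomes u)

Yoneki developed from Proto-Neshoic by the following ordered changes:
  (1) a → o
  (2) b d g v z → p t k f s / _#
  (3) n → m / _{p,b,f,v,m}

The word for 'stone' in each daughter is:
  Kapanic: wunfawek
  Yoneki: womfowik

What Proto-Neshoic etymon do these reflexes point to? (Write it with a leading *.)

Position 2: Kapanic has u, Yoneki has o. Taking the neighbouring segments as reconstructed: Kapanic u could go back to *o or *u; Yoneki o could go back to *a or *o — the one source consistent with every daughter is *o.
Position 3: Kapanic has n, Yoneki has m. Kapanic preserves n here (none of its changes turn any other segment into n), so the proto-segment is *n.
Position 7: Kapanic has e, Yoneki has i. Yoneki preserves i here (none of its changes turn any other segment into i), so the proto-segment is *i.
Continuing position by position gives *wonfawik; check it forward:
Kapanic: *wonfawik
  wonfawik (rule 1 does not apply)
  wonfawik → wonfawek   [vowel merger]
  wonfawek → wunfawek   [vowel merger]
  giving Kapanic wunfawek.
Yoneki: start from *wonfawik.
  rule 1 (vowel merger): wonfawik → wonfowik
  rule 2: no change — wonfowik
  rule 3 (nasal place assimilation): wonfowik → womfowik
  ⇒ Yoneki womfowik
*wonfawik is the unique common source.

*wonfawik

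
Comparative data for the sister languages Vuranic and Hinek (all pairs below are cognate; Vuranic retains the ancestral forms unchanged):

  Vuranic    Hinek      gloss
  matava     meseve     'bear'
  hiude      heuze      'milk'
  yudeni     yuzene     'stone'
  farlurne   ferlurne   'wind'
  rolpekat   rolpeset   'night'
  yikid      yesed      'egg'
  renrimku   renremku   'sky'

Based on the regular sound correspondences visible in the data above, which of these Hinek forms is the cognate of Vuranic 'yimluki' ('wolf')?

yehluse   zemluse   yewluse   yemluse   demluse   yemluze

yemluse

renrimku ~ renremku — Vuranic i corresponds to Hinek e after a consonant, before a nasal.
yikid ~ yesed — Vuranic k corresponds to Hinek s between vowels (before a front vowel).
yudeni ~ yuzene — Vuranic i corresponds to Hinek e word-finally.
Applying these to Vuranic 'yimluki':
  yimluki → yemluki   (i→e after a consonant, before a nasal)
  yemluki → yemlusi   (k→s between vowels (before a front vowel))
  yemlusi → yemluse   (i→e word-finally)
So the Hinek cognate is 'yemluse'.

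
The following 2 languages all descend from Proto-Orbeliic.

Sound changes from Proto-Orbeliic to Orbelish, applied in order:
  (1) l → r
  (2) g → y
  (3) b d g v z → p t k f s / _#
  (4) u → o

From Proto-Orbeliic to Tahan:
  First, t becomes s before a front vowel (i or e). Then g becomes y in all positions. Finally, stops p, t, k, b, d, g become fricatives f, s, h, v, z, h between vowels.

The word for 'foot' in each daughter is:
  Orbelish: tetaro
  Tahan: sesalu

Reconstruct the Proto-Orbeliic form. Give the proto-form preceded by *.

*tetalu

Position 1: Orbelish has t, Tahan has s. Taking the neighbouring segments as reconstructed: Orbelish t can only go back to *t; Tahan s could go back to *t or *s — the one source consistent with every daughter is *t.
Position 5: Orbelish has r, Tahan has l. Tahan preserves l here (none of its changes turn any other segment into l), so the proto-segment is *l.
Position 6: Orbelish has o, Tahan has u. Tahan preserves u here (none of its changes turn any other segment into u), so the proto-segment is *u.
Verify the candidate proto-form against each daughter:
Orbelish: start from *tetalu.
  rule 1 (unconditioned shift): tetalu → tetaru
  rule 2: no change — tetaru
  rule 3: no change — tetaru
  rule 4 (vowel merger): tetaru → tetaro
  ⇒ Orbelish tetaro
Tahan: *tetalu > setalu > sesalu  (by palatalisation, intervocalic lenition)
Only *tetalu yields all of Orbelish tetaro, Tahan sesalu.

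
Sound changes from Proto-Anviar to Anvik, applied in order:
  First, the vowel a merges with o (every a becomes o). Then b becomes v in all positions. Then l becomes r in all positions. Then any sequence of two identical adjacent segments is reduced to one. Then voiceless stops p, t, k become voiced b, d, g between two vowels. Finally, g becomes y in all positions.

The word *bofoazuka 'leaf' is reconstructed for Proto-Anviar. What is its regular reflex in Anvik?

vofozuyo

Anvik: *bofoazuka
  bofoazuka → bofoozuko   [vowel merger]
  bofoozuko → vofoozuko   [unconditioned shift]
  vofoozuko (rule 3 does not apply)
  vofoozuko → vofozuko   [degemination]
  vofozuko → vofozugo   [intervocalic voicing]
  vofozugo → vofozuyo   [unconditioned shift]
  giving Anvik vofozuyo.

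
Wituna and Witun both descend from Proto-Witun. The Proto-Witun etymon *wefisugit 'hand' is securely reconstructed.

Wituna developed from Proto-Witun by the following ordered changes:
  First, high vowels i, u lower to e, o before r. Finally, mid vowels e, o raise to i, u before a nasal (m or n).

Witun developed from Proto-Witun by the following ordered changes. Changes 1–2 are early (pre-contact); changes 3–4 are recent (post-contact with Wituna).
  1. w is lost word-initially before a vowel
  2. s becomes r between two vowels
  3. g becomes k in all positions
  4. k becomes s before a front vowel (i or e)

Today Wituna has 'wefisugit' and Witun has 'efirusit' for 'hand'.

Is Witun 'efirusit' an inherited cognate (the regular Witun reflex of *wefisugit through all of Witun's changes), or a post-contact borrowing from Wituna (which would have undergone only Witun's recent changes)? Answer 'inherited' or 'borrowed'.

inherited

If inherited, *wefisugit would pass through all of Witun's changes:
Witun: *wefisugit
  wefisugit → efisugit   [glide loss]
  efisugit → efirugit   [rhotacism]
  efirugit → efirukit   [unconditioned shift]
  efirukit → efirusit   [palatalisation]
  giving Witun efirusit.
If borrowed from Wituna 'wefisugit' after the early changes, it would undergo only the recent ones:
  rule 3 (unconditioned shift): wefisugit → wefisukit
  rule 4 (palatalisation): wefisukit → wefisusit
  ⇒ as a loan: wefisusit
Witun 'efirusit' matches the inherited outcome exactly, so it is an inherited cognate, not a loan.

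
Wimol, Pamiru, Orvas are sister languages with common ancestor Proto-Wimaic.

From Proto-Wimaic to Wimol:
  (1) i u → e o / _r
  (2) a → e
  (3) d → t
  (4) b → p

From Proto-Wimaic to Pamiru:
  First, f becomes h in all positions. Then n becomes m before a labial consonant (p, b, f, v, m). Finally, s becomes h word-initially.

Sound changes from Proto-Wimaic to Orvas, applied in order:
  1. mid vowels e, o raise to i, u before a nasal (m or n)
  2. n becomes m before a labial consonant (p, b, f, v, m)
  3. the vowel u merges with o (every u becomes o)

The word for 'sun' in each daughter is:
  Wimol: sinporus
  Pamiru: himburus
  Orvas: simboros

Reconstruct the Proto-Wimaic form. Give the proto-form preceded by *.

Position 3: Wimol has n, Pamiru has m, Orvas has m. Wimol preserves n here (none of its changes turn any other segment into n), so the proto-segment is *n.
Position 7: Wimol has u, Pamiru has u, Orvas has o. Wimol preserves u here (none of its changes turn any other segment into u), so the proto-segment is *u.
Verify the candidate proto-form against each daughter:
Wimol: *sinburus > sinborus > sinporus  (by pre-rhotic lowering, unconditioned shift)
Pamiru: *sinburus > simburus > himburus  (by nasal place assimilation, debuccalisation)
Orvas: start from *sinburus.
  rule 1: no change — sinburus
  rule 2 (nasal place assimilation): sinburus → simburus
  rule 3 (vowel merger): simburus → simboros
  ⇒ Orvas simboros
*sinburus is the unique common source.

*sinburus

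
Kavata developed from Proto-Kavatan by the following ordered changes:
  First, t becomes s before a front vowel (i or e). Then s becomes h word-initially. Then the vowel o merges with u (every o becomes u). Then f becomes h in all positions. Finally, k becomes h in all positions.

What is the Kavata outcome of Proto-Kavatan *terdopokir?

herdupuhir

Kavata: start from *terdopokir.
  rule 1 (palatalisation): terdopokir → serdopokir
  rule 2 (debuccalisation): serdopokir → herdopokir
  rule 3 (vowel merger): herdopokir → herdupukir
  rule 4: no change — herdupukir
  rule 5 (unconditioned shift): herdupukir → herdupuhir
  ⇒ Kavata herdupuhir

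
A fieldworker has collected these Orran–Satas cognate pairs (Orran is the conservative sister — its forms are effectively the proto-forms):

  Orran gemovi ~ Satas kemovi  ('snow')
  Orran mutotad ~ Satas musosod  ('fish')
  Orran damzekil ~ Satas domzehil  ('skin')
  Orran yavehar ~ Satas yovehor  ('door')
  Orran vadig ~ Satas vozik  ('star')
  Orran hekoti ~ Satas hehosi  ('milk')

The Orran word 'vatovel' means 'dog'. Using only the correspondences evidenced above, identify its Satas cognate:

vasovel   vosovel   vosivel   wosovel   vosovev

vosovel

mutotad ~ musosod, vadig ~ vozik — Orran a corresponds to Satas o after a consonant, before a consonant other than r, m, n, p, b, f, v.
mutotad ~ musosod — Orran t corresponds to Satas s between vowels (before a back vowel).
Applying these to Orran 'vatovel':
  vatovel → votovel   (a→o after a consonant, before a consonant other than r, m, n, p, b, f, v)
  votovel → vosovel   (t→s between vowels (before a back vowel))
So the Satas cognate is 'vosovel'.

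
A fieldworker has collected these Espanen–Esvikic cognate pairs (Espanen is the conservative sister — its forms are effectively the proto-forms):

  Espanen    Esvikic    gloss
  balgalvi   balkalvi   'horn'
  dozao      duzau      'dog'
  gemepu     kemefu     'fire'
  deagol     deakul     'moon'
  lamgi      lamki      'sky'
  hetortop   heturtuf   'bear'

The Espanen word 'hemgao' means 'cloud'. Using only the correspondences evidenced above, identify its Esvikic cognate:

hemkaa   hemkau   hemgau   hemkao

balgalvi ~ balkalvi — Espanen g corresponds to Esvikic k after a consonant, before a back vowel.
dozao ~ duzau — Espanen o corresponds to Esvikic u word-finally.
Applying these to Espanen 'hemgao':
  hemgao → hemkao   (g→k after a consonant, before a back vowel)
  hemkao → hemkau   (o→u word-finally)
So the Esvikic cognate is 'hemkau'.

hemkau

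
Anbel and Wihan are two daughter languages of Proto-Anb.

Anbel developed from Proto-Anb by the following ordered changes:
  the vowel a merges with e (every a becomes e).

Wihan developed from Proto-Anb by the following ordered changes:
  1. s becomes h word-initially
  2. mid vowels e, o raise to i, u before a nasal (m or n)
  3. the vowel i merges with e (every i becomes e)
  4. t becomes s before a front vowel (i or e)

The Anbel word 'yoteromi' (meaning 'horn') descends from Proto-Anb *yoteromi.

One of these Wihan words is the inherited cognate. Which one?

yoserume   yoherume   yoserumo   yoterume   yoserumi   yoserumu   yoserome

Wihan: *yoteromi > yoterumi > yoterume > yoserume  (by pre-nasal raising, vowel merger, palatalisation)
The other candidates each miss or misapply at least one Wihan change.

yoserume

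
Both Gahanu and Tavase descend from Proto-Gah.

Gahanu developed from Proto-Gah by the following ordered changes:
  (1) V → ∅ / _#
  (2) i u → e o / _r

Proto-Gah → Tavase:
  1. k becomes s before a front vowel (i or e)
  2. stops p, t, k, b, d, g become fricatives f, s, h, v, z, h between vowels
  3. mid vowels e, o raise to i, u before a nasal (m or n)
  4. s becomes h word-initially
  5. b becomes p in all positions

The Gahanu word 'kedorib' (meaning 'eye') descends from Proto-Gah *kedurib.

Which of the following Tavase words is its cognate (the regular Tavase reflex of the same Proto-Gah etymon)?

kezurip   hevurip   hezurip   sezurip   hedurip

Tavase: *kedurib > sedurib > sezurib > hezurib > hezurip  (by palatalisation, intervocalic lenition, debuccalisation, unconditioned shift)

hezurip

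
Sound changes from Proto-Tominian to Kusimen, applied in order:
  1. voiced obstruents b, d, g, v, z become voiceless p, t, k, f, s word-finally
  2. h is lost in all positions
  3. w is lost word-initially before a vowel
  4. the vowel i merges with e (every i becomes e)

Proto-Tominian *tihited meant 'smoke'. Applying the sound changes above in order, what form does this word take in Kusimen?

teetet

Kusimen: *tihited
  tihited → tihitet   [final devoicing]
  tihitet → tiitet   [h-loss]
  tiitet (rule 3 does not apply)
  tiitet → teetet   [vowel merger]
  giving Kusimen teetet.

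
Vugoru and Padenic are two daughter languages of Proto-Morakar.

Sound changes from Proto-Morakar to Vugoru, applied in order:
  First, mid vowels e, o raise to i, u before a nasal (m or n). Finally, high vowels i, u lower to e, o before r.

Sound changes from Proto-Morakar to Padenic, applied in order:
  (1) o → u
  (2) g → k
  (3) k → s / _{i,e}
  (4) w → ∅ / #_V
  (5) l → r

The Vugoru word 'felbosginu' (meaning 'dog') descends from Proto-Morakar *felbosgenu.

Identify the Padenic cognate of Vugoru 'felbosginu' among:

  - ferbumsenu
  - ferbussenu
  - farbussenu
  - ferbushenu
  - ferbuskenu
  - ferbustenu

Padenic: start from *felbosgenu.
  rule 1 (vowel merger): felbosgenu → felbusgenu
  rule 2 (unconditioned shift): felbusgenu → felbuskenu
  rule 3 (palatalisation): felbuskenu → felbussenu
  rule 4: no change — felbussenu
  rule 5 (unconditioned shift): felbussenu → ferbussenu
  ⇒ Padenic ferbussenu
The other candidates each miss or misapply at least one Padenic change.

ferbussenu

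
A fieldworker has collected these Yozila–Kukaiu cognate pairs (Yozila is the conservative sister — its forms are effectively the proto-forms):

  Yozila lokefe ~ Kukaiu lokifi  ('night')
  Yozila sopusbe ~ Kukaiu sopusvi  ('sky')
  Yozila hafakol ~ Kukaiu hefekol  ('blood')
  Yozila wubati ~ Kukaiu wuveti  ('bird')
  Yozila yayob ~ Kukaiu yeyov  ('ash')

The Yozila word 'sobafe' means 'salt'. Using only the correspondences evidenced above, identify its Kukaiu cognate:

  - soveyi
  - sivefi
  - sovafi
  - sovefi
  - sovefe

wubati ~ wuveti — Yozila b corresponds to Kukaiu v between vowels (before a back vowel).
hafakol ~ hefekol — Yozila a corresponds to Kukaiu e after a consonant, before a labial obstruent.
lokefe ~ lokifi, sopusbe ~ sopusvi — Yozila e corresponds to Kukaiu i word-finally.
Applying these to Yozila 'sobafe':
  sobafe → sovafe   (b→v between vowels (before a back vowel))
  sovafe → sovefe   (a→e after a consonant, before a labial obstruent)
  sovefe → sovefi   (e→i word-finally)
So the Kukaiu cognate is 'sovefi'.

sovefi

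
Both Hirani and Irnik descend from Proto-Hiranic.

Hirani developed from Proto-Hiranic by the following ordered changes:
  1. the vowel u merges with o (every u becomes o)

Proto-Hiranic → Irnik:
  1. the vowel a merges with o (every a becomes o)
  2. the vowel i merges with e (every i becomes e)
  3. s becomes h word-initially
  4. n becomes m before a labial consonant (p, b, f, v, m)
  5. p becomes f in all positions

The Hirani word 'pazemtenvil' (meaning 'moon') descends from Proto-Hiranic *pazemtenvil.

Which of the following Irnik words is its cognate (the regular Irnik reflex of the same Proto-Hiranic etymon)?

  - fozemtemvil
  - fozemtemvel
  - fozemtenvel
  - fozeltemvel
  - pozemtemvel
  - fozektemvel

Irnik: start from *pazemtenvil.
  rule 1 (vowel merger): pazemtenvil → pozemtenvil
  rule 2 (vowel merger): pozemtenvil → pozemtenvel
  rule 3: no change — pozemtenvel
  rule 4 (nasal place assimilation): pozemtenvel → pozemtemvel
  rule 5 (unconditioned shift): pozemtemvel → fozemtemvel
  ⇒ Irnik fozemtemvel
Among the options, 'fozemtemvel' alone shows every Irnik change applied in order.

fozemtemvel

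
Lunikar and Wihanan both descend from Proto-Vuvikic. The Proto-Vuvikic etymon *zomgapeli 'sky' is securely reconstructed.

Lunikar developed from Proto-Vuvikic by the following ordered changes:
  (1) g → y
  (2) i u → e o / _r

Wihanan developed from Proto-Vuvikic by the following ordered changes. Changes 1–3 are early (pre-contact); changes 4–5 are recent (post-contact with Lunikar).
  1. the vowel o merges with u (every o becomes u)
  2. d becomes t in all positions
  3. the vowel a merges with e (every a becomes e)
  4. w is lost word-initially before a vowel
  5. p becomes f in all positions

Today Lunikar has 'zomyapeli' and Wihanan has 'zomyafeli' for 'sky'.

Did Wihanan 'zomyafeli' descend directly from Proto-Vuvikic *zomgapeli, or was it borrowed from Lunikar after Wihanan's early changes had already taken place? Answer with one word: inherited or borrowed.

If inherited, *zomgapeli would pass through all of Wihanan's changes:
Wihanan: *zomgapeli
  zomgapeli → zumgapeli   [vowel merger]
  zumgapeli (rule 2 does not apply)
  zumgapeli → zumgepeli   [vowel merger]
  zumgepeli (rule 4 does not apply)
  zumgepeli → zumgefeli   [unconditioned shift]
  giving Wihanan zumgefeli.
If borrowed from Lunikar 'zomyapeli' after the early changes, it would undergo only the recent ones:
  rule 4 (glide loss): no change (zomyapeli)
  rule 5 (unconditioned shift): zomyapeli → zomyafeli
  ⇒ as a loan: zomyafeli
Wihanan 'zomyafeli' matches the loan outcome 'zomyafeli', not the inherited 'zumgefeli' — it skipped the early Wihanan changes, so it was borrowed from Lunikar.

borrowed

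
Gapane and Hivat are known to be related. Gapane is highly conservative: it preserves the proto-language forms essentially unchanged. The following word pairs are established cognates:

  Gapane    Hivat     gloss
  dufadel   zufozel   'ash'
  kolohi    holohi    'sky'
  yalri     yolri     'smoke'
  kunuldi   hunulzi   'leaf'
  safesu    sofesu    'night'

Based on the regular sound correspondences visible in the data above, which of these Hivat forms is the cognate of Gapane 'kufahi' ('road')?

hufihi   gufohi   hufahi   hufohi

kunuldi ~ hunulzi — Gapane k corresponds to Hivat h word-initially before a back vowel.
dufadel ~ zufozel, yalri ~ yolri — Gapane a corresponds to Hivat o after a consonant, before a consonant other than r, m, n, p, b, f, v.
Applying these to Gapane 'kufahi':
  kufahi → hufahi   (k→h word-initially before a back vowel)
  hufahi → hufohi   (a→o after a consonant, before a consonant other than r, m, n, p, b, f, v)
So the Hivat cognate is 'hufohi'.

hufohi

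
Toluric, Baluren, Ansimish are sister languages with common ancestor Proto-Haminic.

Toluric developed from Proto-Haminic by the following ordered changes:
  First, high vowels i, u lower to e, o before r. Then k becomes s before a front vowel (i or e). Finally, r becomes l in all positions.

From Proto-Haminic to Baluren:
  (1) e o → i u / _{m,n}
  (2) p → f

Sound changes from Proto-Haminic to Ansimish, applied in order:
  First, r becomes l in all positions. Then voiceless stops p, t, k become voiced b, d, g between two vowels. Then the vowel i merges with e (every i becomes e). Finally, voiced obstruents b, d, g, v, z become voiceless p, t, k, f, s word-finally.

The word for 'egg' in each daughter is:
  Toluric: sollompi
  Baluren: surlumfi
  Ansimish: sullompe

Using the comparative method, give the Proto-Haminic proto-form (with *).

*surlompi

Position 8: Toluric has i, Baluren has i, Ansimish has e. Toluric preserves i here (none of its changes turn any other segment into i), so the proto-segment is *i.
Position 7: Toluric has p, Baluren has f, Ansimish has p. Toluric preserves p here (none of its changes turn any other segment into p), so the proto-segment is *p.
Verify the candidate proto-form against each daughter:
Toluric: *surlompi
  surlompi → sorlompi   [pre-rhotic lowering]
  sorlompi (rule 2 does not apply)
  sorlompi → sollompi   [unconditioned shift]
  giving Toluric sollompi.
Baluren: *surlompi
  surlompi → surlumpi   [pre-nasal raising]
  surlumpi → surlumfi   [unconditioned shift]
  giving Baluren surlumfi.
Ansimish: *surlompi > sullompi > sullompe  (by unconditioned shift, vowel merger)
No other proto-form is consistent with every reflex, so the reconstruction is *surlompi.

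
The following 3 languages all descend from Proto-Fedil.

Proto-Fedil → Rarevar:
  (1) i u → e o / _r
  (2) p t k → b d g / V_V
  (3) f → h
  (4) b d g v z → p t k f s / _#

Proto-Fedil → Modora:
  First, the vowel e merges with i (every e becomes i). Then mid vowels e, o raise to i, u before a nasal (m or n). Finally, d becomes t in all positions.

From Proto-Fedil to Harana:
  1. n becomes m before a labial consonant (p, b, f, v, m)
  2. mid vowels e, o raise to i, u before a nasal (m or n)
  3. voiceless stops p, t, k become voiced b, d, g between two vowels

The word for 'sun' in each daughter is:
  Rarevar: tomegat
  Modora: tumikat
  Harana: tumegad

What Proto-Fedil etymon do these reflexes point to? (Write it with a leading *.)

Position 4: Rarevar has e, Modora has i, Harana has e. Harana preserves e here (none of its changes turn any other segment into e), so the proto-segment is *e.
Position 2: Rarevar has o, Modora has u, Harana has u. Taking the neighbouring segments as reconstructed: Rarevar o can only go back to *o; Modora u could go back to *o or *u; Harana u could go back to *o or *u — the one source consistent with every daughter is *o.
Verify the candidate proto-form against each daughter:
Rarevar: *tomekad > tomegad > tomegat  (by intervocalic voicing, final devoicing)
Modora: *tomekad > tomikad > tumikad > tumikat  (by vowel merger, pre-nasal raising, unconditioned shift)
Harana: start from *tomekad.
  rule 1: no change — tomekad
  rule 2 (pre-nasal raising): tomekad → tumekad
  rule 3 (intervocalic voicing): tumekad → tumegad
  ⇒ Harana tumegad
Only *tomekad yields all of Rarevar tomegat, Modora tumikat, Harana tumegad.

*tomekad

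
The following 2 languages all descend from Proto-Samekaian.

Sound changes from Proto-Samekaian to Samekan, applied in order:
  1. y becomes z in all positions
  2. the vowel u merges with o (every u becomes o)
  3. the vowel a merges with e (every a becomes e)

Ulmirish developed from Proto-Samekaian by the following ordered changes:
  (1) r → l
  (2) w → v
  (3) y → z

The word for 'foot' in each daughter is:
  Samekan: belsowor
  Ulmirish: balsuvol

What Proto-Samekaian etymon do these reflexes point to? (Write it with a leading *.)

Position 6: Samekan has w, Ulmirish has v. Samekan preserves w here (none of its changes turn any other segment into w), so the proto-segment is *w.
Position 5: Samekan has o, Ulmirish has u. Ulmirish preserves u here (none of its changes turn any other segment into u), so the proto-segment is *u.
Position 2: Samekan has e, Ulmirish has a. Ulmirish preserves a here (none of its changes turn any other segment into a), so the proto-segment is *a.
Verify the candidate proto-form against each daughter:
Samekan: *balsuwor > balsowor > belsowor  (by vowel merger, vowel merger)
Ulmirish: *balsuwor
  balsuwor → balsuwol   [unconditioned shift]
  balsuwol → balsuvol   [unconditioned shift]
  balsuvol (rule 3 does not apply)
  giving Ulmirish balsuvol.
No other proto-form is consistent with every reflex, so the reconstruction is *balsuwor.

*balsuwor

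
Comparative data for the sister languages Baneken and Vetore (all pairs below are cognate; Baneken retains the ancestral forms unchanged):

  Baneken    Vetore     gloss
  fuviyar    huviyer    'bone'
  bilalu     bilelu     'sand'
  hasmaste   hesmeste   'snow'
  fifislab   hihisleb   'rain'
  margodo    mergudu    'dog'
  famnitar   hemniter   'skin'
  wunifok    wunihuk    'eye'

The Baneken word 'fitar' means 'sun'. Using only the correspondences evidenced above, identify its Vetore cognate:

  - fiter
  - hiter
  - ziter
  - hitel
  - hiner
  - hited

fifislab ~ hihisleb — Baneken f corresponds to Vetore h word-initially before a front vowel.
fuviyar ~ huviyer, margodo ~ mergudu — Baneken a corresponds to Vetore e after a consonant, before r.
Applying these to Baneken 'fitar':
  fitar → hitar   (f→h word-initially before a front vowel)
  hitar → hiter   (a→e after a consonant, before r)
So the Vetore cognate is 'hiter'.

hiter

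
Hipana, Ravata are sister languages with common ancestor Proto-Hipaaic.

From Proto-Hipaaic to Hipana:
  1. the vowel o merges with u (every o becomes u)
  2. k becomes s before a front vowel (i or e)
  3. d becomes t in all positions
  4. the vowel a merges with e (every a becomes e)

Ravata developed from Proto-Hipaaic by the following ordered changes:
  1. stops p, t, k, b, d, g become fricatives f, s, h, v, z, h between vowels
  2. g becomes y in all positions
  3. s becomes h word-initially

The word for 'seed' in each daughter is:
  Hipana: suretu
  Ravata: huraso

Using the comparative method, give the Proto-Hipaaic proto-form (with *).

Position 4: Hipana has e, Ravata has a. Ravata preserves a here (none of its changes turn any other segment into a), so the proto-segment is *a.
Position 6: Hipana has u, Ravata has o. Ravata preserves o here (none of its changes turn any other segment into o), so the proto-segment is *o.
Position 5: Hipana has t, Ravata has s. Taking the neighbouring segments as reconstructed: Hipana t could go back to *t or *d; Ravata s could go back to *t or *s — the one source consistent with every daughter is *t.
Verify the candidate proto-form against each daughter:
Hipana: start from *surato.
  rule 1 (vowel merger): surato → suratu
  rule 2: no change — suratu
  rule 3: no change — suratu
  rule 4 (vowel merger): suratu → suretu
  ⇒ Hipana suretu
Ravata: *surato > suraso > huraso  (by intervocalic lenition, debuccalisation)
*surato is the unique common source.

*surato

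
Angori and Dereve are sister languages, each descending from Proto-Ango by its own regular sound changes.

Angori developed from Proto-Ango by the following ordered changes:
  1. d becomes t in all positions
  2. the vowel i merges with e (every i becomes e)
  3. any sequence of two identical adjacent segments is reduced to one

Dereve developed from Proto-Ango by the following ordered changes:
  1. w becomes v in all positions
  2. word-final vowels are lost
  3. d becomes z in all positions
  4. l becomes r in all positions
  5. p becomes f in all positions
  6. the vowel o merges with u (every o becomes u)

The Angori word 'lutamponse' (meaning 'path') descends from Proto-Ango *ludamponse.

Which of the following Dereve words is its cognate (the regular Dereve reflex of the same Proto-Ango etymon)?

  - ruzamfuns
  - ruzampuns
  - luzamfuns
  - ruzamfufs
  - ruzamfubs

Dereve: start from *ludamponse.
  rule 1: no change — ludamponse
  rule 2 (apocope): ludamponse → ludampons
  rule 3 (unconditioned shift): ludampons → luzampons
  rule 4 (unconditioned shift): luzampons → ruzampons
  rule 5 (unconditioned shift): ruzampons → ruzamfons
  rule 6 (vowel merger): ruzamfons → ruzamfuns
  ⇒ Dereve ruzamfuns

ruzamfuns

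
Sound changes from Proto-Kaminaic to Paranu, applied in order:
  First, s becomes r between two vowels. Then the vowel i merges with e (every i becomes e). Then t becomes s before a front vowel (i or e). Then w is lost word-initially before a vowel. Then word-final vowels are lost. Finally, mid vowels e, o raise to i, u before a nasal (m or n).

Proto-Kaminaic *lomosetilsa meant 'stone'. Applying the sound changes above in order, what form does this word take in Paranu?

Paranu: start from *lomosetilsa.
  rule 1 (rhotacism): lomosetilsa → lomoretilsa
  rule 2 (vowel merger): lomoretilsa → lomoretelsa
  rule 3 (palatalisation): lomoretelsa → lomoreselsa
  rule 4: no change — lomoreselsa
  rule 5 (apocope): lomoreselsa → lomoresels
  rule 6 (pre-nasal raising): lomoresels → lumoresels
  ⇒ Paranu lumoresels

lumoresels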